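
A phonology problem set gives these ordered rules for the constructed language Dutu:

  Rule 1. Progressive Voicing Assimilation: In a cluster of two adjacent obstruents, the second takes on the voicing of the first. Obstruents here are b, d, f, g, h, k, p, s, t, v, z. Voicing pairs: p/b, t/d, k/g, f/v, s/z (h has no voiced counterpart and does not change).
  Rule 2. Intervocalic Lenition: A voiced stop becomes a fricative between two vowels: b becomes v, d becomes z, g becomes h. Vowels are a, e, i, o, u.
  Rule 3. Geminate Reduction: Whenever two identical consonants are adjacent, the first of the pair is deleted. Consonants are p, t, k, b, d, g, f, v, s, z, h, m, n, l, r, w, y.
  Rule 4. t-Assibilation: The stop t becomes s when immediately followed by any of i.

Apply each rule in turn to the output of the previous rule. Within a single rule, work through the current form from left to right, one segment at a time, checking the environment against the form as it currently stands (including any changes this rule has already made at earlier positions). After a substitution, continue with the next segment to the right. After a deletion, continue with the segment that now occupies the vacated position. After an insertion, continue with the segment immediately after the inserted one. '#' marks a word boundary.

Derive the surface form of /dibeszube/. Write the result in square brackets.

[divesuve]

Rule 1 Progressive Voicing Assimilation: [dibeszube] → [dibessube]
Rule 2 Intervocalic Lenition: [dibessube] → [divessuve]
Rule 3 Geminate Reduction: [divessuve] → [divesuve]
Rule 4 t-Assibilation: no change — [divesuve]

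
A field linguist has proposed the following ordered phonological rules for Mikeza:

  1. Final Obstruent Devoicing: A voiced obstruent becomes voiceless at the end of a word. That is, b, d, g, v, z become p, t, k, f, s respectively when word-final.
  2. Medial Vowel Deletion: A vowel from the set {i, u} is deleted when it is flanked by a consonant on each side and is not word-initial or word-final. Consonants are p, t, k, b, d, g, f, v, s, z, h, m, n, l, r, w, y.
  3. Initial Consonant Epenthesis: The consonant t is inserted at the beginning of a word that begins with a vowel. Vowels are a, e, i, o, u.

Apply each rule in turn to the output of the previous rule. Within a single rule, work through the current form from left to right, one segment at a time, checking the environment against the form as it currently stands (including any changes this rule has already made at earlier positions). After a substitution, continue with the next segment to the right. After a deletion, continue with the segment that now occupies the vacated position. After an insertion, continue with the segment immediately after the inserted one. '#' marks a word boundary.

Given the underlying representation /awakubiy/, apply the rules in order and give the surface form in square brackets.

1 Final Obstruent Devoicing: no change — [awakubiy]
2 Medial Vowel Deletion: [awakubiy] → [awakby]
3 Initial Consonant Epenthesis: [awakby] → [tawakby]

[tawakby]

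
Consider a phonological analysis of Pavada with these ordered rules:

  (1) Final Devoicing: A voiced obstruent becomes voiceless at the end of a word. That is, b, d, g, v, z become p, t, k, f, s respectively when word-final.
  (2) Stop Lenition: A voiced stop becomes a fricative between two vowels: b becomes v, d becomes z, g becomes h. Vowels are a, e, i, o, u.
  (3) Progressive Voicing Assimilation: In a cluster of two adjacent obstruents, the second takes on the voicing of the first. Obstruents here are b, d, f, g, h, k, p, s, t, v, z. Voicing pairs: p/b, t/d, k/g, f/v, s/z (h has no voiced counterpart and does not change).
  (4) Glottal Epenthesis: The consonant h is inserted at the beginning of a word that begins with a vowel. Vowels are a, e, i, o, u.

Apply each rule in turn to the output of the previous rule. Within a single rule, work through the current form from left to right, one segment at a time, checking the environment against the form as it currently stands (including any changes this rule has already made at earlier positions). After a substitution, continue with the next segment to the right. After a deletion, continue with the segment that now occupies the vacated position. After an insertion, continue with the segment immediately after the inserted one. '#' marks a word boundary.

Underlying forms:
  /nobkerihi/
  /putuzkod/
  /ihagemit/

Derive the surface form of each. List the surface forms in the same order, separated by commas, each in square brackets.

/nobkerihi/:
  (1) Final Devoicing: no change — [nobkerihi]
  (2) Stop Lenition: no change — [nobkerihi]
  (3) Progressive Voicing Assimilation: [nobkerihi] → [nobgerihi]
  (4) Glottal Epenthesis: no change — [nobgerihi]
/putuzkod/:
  (1) Final Devoicing: [putuzkod] → [putuzkot]
  (2) Stop Lenition: no change — [putuzkot]
  (3) Progressive Voicing Assimilation: [putuzkot] → [putuzgot]
  (4) Glottal Epenthesis: no change — [putuzgot]
/ihagemit/:
  (1) Final Devoicing: no change — [ihagemit]
  (2) Stop Lenition: [ihagemit] → [ihahemit]
  (3) Progressive Voicing Assimilation: no change — [ihahemit]
  (4) Glottal Epenthesis: [ihahemit] → [hihahemit]

[nobgerihi], [putuzgot], [hihahemit]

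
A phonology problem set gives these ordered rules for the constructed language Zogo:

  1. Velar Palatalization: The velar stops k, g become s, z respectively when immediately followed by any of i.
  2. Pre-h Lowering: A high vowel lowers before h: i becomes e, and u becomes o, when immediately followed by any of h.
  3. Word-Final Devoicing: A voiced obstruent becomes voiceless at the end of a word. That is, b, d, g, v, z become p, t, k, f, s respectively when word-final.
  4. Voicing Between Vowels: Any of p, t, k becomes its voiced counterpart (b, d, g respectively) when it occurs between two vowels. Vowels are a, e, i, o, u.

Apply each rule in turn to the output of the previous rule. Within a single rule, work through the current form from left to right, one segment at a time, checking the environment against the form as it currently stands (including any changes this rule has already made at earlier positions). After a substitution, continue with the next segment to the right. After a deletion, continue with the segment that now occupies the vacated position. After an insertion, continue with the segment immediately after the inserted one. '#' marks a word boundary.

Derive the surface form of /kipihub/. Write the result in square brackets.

[sibehup]

1 Velar Palatalization: [kipihub] → [sipihub]
2 Pre-h Lowering: [sipihub] → [sipehub]
3 Word-Final Devoicing: [sipehub] → [sipehup]
4 Voicing Between Vowels: [sipehup] → [sibehup]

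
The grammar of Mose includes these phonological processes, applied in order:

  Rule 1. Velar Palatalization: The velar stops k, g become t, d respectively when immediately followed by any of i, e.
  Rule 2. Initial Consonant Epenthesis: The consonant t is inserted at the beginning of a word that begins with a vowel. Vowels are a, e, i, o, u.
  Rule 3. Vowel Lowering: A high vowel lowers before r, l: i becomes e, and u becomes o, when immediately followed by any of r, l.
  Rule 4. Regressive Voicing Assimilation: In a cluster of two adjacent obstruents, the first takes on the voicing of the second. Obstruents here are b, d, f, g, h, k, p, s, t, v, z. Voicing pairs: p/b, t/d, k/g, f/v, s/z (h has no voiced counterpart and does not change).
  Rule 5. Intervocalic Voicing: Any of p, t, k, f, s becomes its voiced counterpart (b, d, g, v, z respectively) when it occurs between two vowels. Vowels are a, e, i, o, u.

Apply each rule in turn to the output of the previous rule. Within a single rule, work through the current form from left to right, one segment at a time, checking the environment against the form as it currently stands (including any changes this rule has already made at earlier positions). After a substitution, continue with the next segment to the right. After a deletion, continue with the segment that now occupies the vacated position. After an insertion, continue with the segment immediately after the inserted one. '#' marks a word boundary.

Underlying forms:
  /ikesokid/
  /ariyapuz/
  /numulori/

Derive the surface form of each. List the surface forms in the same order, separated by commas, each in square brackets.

[tidezodid], [tariyabuz], [numolori]

/ikesokid/:
  Rule 1 Velar Palatalization: [ikesokid] → [itesotid]
  Rule 2 Initial Consonant Epenthesis: [itesotid] → [titesotid]
  Rule 3 Vowel Lowering: no change — [titesotid]
  Rule 4 Regressive Voicing Assimilation: no change — [titesotid]
  Rule 5 Intervocalic Voicing: [titesotid] → [tidezodid]
/ariyapuz/:
  Rule 1 Velar Palatalization: no change — [ariyapuz]
  Rule 2 Initial Consonant Epenthesis: [ariyapuz] → [tariyapuz]
  Rule 3 Vowel Lowering: no change — [tariyapuz]
  Rule 4 Regressive Voicing Assimilation: no change — [tariyapuz]
  Rule 5 Intervocalic Voicing: [tariyapuz] → [tariyabuz]
/numulori/:
  Rule 1 Velar Palatalization: no change — [numulori]
  Rule 2 Initial Consonant Epenthesis: no change — [numulori]
  Rule 3 Vowel Lowering: [numulori] → [numolori]
  Rule 4 Regressive Voicing Assimilation: no change — [numolori]
  Rule 5 Intervocalic Voicing: no change — [numolori]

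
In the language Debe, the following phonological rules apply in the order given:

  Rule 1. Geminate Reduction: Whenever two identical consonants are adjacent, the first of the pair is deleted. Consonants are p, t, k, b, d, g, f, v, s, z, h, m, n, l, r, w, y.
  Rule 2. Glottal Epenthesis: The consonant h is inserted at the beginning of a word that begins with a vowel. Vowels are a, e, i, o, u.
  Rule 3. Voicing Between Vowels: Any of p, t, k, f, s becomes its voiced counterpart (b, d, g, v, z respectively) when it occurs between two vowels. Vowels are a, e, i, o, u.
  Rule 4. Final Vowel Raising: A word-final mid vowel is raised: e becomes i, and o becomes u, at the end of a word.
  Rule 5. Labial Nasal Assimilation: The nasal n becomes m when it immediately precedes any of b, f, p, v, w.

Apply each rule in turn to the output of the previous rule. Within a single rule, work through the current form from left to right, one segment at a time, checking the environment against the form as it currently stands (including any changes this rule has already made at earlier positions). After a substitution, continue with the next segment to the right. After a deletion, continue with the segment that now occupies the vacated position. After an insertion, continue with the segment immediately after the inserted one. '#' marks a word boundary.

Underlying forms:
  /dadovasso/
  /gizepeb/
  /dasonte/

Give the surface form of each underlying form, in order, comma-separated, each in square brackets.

/dadovasso/:
  Rule 1 Geminate Reduction: [dadovasso] → [dadovaso]
  Rule 2 Glottal Epenthesis: no change — [dadovaso]
  Rule 3 Voicing Between Vowels: [dadovaso] → [dadovazo]
  Rule 4 Final Vowel Raising: [dadovazo] → [dadovazu]
  Rule 5 Labial Nasal Assimilation: no change — [dadovazu]
/gizepeb/:
  Rule 1 Geminate Reduction: no change — [gizepeb]
  Rule 2 Glottal Epenthesis: no change — [gizepeb]
  Rule 3 Voicing Between Vowels: [gizepeb] → [gizebeb]
  Rule 4 Final Vowel Raising: no change — [gizebeb]
  Rule 5 Labial Nasal Assimilation: no change — [gizebeb]
/dasonte/:
  Rule 1 Geminate Reduction: no change — [dasonte]
  Rule 2 Glottal Epenthesis: no change — [dasonte]
  Rule 3 Voicing Between Vowels: [dasonte] → [dazonte]
  Rule 4 Final Vowel Raising: [dazonte] → [dazonti]
  Rule 5 Labial Nasal Assimilation: no change — [dazonti]

[dadovazu], [gizebeb], [dazonti]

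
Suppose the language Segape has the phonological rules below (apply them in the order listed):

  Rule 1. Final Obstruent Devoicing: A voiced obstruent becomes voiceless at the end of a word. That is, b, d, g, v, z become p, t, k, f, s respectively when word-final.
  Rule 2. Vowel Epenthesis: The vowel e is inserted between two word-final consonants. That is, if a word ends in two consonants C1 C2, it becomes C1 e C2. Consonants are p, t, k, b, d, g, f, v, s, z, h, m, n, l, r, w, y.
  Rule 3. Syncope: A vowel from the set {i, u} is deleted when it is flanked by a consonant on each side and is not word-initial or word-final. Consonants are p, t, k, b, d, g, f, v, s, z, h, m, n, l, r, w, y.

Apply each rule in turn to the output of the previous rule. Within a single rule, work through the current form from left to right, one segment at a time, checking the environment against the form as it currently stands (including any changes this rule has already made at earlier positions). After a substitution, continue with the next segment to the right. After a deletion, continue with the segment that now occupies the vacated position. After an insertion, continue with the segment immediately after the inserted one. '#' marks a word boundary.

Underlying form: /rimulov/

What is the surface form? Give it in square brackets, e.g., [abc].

[rmlof]

Rule 1 Final Obstruent Devoicing: [rimulov] → [rimulof]
Rule 2 Vowel Epenthesis: no change — [rimulof]
Rule 3 Syncope: [rimulof] → [rmlof]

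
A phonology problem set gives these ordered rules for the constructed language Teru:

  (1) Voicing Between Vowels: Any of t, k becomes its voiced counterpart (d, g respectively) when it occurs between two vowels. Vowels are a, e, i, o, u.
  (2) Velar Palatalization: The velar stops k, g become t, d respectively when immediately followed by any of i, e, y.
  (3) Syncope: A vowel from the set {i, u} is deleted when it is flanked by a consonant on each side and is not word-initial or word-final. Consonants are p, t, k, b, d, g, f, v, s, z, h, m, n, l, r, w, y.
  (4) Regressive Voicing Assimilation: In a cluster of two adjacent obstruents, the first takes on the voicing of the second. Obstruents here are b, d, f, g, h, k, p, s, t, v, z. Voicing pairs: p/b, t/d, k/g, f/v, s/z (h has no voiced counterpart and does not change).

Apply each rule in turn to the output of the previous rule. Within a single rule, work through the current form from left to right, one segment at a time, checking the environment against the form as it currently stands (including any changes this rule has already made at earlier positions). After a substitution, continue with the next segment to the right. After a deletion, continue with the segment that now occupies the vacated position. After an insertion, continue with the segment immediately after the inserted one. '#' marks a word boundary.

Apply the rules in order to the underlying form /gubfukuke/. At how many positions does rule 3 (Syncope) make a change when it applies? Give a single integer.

(1) Voicing Between Vowels: [gubfukuke] → [gubfuguge]
(2) Velar Palatalization: [gubfuguge] → [gubfugude]
(3) Syncope: [gubfugude] → [gbfgde]
(4) Regressive Voicing Assimilation: [gbfgde] → [gpvgde]
Rule 3 changed 3 position(s).

3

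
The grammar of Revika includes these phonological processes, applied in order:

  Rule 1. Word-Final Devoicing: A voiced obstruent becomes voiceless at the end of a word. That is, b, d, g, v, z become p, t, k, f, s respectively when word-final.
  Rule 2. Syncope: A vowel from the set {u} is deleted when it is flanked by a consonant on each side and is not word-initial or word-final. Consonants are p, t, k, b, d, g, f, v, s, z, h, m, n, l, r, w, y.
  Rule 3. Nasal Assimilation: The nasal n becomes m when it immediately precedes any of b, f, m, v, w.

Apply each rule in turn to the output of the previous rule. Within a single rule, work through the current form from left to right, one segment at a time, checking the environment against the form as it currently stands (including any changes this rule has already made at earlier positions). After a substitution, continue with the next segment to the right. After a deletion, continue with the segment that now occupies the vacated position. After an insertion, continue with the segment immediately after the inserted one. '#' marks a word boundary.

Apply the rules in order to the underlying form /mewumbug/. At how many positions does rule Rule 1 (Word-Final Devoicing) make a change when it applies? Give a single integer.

Rule 1 Word-Final Devoicing: [mewumbug] → [mewumbuk]
Rule 2 Syncope: [mewumbuk] → [mewmbk]
Rule 3 Nasal Assimilation: no change — [mewmbk]
Rule Rule 1 changed 1 position(s).

1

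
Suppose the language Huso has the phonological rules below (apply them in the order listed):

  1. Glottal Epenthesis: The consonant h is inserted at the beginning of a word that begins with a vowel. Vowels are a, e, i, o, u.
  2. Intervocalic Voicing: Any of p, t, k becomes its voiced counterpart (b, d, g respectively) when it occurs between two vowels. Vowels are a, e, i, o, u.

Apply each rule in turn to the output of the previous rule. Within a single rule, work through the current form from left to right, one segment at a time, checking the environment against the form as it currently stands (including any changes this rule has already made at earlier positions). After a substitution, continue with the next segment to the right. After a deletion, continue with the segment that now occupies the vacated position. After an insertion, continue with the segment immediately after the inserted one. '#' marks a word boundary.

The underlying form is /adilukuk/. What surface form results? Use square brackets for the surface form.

1 Glottal Epenthesis: [adilukuk] → [hadilukuk]
2 Intervocalic Voicing: [hadilukuk] → [hadiluguk]

[hadiluguk]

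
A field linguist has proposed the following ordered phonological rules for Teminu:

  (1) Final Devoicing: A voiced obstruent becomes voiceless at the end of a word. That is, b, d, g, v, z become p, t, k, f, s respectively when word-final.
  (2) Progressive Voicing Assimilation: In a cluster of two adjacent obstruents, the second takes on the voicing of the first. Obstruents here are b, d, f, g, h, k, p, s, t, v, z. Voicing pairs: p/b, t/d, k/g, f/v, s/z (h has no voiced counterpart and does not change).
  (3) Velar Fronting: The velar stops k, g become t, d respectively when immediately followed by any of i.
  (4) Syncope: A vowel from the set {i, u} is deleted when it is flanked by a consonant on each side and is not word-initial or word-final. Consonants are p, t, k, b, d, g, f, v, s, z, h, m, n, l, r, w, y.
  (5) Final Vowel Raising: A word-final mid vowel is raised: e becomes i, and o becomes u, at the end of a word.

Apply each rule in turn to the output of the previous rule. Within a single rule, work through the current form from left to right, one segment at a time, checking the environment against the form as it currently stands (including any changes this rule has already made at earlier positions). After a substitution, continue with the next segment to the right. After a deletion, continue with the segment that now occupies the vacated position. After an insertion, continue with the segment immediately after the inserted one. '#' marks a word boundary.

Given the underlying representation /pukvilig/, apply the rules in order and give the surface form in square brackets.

(1) Final Devoicing: [pukvilig] → [pukvilik]
(2) Progressive Voicing Assimilation: [pukvilik] → [pukfilik]
(3) Velar Fronting: no change — [pukfilik]
(4) Syncope: [pukfilik] → [pkflk]
(5) Final Vowel Raising: no change — [pkflk]

[pkflk]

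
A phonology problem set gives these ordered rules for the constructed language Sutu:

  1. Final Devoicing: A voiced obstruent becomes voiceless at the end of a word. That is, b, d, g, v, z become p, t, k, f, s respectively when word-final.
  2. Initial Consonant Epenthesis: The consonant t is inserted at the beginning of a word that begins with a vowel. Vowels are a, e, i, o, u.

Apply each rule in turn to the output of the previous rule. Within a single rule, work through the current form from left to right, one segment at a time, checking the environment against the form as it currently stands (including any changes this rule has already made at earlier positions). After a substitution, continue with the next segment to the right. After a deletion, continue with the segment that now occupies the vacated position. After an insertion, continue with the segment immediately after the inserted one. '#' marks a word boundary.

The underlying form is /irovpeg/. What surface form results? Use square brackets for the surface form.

1 Final Devoicing: [irovpeg] → [irovpek]
2 Initial Consonant Epenthesis: [irovpek] → [tirovpek]

[tirovpek]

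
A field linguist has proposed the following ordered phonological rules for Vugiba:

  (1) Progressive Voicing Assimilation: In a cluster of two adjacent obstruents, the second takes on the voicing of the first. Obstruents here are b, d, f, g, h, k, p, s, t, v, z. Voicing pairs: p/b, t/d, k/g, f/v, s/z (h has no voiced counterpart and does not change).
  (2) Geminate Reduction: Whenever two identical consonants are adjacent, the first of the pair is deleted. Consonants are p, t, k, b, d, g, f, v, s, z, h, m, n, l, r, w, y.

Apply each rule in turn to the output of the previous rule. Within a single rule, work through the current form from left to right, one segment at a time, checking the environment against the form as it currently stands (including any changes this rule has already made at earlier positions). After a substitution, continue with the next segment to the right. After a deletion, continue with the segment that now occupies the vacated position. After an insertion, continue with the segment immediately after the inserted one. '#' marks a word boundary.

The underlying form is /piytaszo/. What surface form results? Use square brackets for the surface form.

(1) Progressive Voicing Assimilation: [piytaszo] → [piytasso]
(2) Geminate Reduction: [piytasso] → [piytaso]

[piytaso]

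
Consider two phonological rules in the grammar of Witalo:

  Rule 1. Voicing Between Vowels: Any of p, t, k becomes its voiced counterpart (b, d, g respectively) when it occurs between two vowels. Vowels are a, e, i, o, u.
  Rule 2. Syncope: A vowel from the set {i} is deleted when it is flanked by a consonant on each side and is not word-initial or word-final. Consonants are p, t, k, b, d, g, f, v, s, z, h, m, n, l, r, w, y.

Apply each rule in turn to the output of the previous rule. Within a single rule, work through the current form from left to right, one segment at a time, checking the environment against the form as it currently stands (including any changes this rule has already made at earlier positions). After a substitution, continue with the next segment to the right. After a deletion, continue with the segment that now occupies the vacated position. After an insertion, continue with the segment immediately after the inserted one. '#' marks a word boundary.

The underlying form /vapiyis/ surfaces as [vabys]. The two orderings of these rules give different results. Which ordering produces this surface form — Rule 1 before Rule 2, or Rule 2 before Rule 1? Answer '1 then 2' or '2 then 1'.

Order 1 then 2:
  1 Voicing Between Vowels: [vapiyis] → [vabiyis]
  2 Syncope: [vabiyis] → [vabys]
  result: [vabys]
Order 2 then 1:
  2 Syncope: [vapiyis] → [vapys]
  1 Voicing Between Vowels: no change — [vapys]
  result: [vapys]

1 then 2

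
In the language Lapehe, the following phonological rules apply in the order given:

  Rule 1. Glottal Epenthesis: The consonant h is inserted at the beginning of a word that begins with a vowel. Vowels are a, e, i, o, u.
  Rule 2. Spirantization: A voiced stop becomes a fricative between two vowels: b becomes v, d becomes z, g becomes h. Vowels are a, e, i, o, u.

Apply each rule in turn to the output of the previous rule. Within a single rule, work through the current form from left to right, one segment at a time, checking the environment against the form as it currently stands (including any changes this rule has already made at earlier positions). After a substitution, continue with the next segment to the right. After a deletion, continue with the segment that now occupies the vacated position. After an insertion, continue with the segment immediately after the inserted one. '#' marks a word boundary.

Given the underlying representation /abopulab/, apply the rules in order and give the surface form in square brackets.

Rule 1 Glottal Epenthesis: [abopulab] → [habopulab]
Rule 2 Spirantization: [habopulab] → [havopulab]

[havopulab]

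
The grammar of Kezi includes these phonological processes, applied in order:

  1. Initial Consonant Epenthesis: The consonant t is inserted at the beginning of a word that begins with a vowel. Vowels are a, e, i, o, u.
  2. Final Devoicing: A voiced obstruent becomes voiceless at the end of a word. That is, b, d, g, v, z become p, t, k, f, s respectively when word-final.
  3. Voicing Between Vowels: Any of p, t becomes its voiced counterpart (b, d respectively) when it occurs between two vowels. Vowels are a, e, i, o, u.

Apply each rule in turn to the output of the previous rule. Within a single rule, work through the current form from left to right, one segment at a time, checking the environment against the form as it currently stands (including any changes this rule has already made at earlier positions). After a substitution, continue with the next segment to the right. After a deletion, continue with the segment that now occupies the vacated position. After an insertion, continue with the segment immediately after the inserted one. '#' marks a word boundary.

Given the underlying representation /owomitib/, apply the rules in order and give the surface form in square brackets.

[towomidip]

1 Initial Consonant Epenthesis: [owomitib] → [towomitib]
2 Final Devoicing: [towomitib] → [towomitip]
3 Voicing Between Vowels: [towomitip] → [towomidip]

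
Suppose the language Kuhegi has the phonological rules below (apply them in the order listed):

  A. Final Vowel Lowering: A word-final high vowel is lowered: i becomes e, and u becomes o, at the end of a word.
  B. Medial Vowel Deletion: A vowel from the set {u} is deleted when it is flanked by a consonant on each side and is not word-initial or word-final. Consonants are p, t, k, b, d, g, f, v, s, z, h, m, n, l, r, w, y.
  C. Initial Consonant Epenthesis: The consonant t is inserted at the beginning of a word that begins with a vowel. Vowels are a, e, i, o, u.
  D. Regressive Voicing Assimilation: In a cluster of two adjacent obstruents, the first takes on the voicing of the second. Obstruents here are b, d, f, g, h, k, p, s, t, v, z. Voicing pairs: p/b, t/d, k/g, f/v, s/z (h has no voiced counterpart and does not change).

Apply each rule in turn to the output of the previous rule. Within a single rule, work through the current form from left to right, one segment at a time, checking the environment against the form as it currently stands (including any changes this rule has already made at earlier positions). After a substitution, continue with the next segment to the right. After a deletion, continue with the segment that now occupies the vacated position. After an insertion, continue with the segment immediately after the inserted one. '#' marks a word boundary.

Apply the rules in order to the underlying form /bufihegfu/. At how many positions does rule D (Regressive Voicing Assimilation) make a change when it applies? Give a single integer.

A Final Vowel Lowering: [bufihegfu] → [bufihegfo]
B Medial Vowel Deletion: [bufihegfo] → [bfihegfo]
C Initial Consonant Epenthesis: no change — [bfihegfo]
D Regressive Voicing Assimilation: [bfihegfo] → [pfihekfo]
Rule D changed 2 position(s).

2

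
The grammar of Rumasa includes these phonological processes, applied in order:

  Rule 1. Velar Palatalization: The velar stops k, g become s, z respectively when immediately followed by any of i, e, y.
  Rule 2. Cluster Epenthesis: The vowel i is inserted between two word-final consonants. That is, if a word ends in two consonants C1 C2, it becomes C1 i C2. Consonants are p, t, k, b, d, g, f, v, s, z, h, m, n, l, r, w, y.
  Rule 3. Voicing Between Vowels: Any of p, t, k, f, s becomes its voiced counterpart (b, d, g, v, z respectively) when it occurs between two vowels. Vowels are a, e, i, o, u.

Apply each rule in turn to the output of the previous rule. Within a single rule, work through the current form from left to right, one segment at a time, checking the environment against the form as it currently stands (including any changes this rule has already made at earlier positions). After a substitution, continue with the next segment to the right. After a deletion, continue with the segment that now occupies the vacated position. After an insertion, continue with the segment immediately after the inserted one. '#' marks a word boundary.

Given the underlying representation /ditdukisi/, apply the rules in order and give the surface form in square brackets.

[ditduzizi]

Rule 1 Velar Palatalization: [ditdukisi] → [ditdusisi]
Rule 2 Cluster Epenthesis: no change — [ditdusisi]
Rule 3 Voicing Between Vowels: [ditdusisi] → [ditduzizi]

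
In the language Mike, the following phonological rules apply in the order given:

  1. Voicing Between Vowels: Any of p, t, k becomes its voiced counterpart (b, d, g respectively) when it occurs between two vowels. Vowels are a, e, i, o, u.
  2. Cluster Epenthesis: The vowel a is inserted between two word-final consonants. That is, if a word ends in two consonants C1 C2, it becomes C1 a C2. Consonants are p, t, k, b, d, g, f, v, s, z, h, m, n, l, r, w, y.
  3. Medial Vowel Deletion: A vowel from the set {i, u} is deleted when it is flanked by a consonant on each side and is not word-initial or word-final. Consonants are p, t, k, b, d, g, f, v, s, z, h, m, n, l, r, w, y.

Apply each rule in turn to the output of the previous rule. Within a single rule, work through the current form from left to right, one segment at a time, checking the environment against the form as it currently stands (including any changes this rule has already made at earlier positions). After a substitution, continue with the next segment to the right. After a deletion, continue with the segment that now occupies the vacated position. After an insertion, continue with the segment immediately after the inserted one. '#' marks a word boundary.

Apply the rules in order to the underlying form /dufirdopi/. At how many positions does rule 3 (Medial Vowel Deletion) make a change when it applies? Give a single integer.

2

1 Voicing Between Vowels: [dufirdopi] → [dufirdobi]
2 Cluster Epenthesis: no change — [dufirdobi]
3 Medial Vowel Deletion: [dufirdobi] → [dfrdobi]
Rule 3 changed 2 position(s).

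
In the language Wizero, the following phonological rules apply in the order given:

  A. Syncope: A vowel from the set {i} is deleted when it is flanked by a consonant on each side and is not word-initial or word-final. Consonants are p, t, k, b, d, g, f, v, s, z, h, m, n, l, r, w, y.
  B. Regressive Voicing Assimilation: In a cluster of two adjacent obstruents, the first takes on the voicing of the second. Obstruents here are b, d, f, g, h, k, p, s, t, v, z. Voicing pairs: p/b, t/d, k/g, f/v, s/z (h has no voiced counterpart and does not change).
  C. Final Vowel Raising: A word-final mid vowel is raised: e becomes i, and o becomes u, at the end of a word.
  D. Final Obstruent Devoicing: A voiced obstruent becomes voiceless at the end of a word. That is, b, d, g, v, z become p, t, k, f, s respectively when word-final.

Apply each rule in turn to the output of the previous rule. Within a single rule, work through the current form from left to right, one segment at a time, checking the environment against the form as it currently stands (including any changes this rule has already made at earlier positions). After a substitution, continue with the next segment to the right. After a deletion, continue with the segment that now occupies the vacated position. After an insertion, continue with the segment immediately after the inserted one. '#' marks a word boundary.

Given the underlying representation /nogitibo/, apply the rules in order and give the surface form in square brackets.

A Syncope: [nogitibo] → [nogtbo]
B Regressive Voicing Assimilation: [nogtbo] → [nokdbo]
C Final Vowel Raising: [nokdbo] → [nokdbu]
D Final Obstruent Devoicing: no change — [nokdbu]

[nokdbu]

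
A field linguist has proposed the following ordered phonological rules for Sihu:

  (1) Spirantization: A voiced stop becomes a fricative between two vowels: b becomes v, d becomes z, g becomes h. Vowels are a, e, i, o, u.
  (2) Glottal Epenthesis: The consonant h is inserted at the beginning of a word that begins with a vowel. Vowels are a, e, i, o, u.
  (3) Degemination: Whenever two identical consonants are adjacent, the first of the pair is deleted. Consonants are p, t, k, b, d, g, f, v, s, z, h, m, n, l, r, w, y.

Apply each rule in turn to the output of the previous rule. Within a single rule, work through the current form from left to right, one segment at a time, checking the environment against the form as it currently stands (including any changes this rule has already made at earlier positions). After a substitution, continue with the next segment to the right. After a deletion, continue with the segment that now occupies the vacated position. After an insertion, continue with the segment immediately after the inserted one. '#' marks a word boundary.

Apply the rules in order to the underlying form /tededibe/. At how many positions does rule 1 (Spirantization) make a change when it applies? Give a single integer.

3

(1) Spirantization: [tededibe] → [tezezive]
(2) Glottal Epenthesis: no change — [tezezive]
(3) Degemination: no change — [tezezive]
Rule 1 changed 3 position(s).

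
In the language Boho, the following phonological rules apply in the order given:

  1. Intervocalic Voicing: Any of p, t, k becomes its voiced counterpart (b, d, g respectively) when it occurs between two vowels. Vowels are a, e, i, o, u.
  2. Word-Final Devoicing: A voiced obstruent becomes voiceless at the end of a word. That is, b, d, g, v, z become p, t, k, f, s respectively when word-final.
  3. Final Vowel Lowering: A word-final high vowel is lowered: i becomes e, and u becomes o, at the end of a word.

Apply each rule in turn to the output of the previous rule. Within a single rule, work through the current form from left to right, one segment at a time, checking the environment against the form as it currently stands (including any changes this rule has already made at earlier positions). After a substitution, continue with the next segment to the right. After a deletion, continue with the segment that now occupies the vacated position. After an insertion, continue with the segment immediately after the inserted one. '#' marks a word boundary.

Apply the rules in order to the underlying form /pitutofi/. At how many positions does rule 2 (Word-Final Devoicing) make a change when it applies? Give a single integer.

0

1 Intervocalic Voicing: [pitutofi] → [pidudofi]
2 Word-Final Devoicing: no change — [pidudofi]
3 Final Vowel Lowering: [pidudofi] → [pidudofe]
Rule 2 changed 0 position(s).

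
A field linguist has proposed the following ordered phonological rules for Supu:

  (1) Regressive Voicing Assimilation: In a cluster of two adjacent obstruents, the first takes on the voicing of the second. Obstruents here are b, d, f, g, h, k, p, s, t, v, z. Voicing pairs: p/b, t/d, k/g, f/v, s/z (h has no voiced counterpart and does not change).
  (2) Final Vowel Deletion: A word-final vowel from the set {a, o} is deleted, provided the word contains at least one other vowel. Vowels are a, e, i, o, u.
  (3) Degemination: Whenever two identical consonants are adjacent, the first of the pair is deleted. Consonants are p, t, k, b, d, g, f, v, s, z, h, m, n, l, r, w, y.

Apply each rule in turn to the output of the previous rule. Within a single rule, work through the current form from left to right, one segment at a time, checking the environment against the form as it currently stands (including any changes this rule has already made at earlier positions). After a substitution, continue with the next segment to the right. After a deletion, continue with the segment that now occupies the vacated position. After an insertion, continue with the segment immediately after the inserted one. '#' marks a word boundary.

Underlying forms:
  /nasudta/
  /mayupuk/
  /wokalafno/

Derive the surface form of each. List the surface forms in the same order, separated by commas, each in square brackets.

/nasudta/:
  (1) Regressive Voicing Assimilation: [nasudta] → [nasutta]
  (2) Final Vowel Deletion: [nasutta] → [nasutt]
  (3) Degemination: [nasutt] → [nasut]
/mayupuk/:
  (1) Regressive Voicing Assimilation: no change — [mayupuk]
  (2) Final Vowel Deletion: no change — [mayupuk]
  (3) Degemination: no change — [mayupuk]
/wokalafno/:
  (1) Regressive Voicing Assimilation: no change — [wokalafno]
  (2) Final Vowel Deletion: [wokalafno] → [wokalafn]
  (3) Degemination: no change — [wokalafn]

[nasut], [mayupuk], [wokalafn]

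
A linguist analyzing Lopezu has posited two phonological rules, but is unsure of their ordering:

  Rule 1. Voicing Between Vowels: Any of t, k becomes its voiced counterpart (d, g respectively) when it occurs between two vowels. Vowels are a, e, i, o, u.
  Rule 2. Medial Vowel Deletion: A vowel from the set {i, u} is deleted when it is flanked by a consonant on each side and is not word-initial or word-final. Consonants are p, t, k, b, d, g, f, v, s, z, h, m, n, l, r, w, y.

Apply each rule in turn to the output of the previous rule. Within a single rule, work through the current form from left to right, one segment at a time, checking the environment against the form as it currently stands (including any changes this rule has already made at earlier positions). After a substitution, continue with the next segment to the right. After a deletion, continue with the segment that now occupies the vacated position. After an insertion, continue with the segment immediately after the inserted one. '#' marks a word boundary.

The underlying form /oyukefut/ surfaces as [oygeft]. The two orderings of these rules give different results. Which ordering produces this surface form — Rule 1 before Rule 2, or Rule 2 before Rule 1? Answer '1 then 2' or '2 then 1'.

Order 1 then 2:
  1 Voicing Between Vowels: [oyukefut] → [oyugefut]
  2 Medial Vowel Deletion: [oyugefut] → [oygeft]
  result: [oygeft]
Order 2 then 1:
  2 Medial Vowel Deletion: [oyukefut] → [oykeft]
  1 Voicing Between Vowels: no change — [oykeft]
  result: [oykeft]

1 then 2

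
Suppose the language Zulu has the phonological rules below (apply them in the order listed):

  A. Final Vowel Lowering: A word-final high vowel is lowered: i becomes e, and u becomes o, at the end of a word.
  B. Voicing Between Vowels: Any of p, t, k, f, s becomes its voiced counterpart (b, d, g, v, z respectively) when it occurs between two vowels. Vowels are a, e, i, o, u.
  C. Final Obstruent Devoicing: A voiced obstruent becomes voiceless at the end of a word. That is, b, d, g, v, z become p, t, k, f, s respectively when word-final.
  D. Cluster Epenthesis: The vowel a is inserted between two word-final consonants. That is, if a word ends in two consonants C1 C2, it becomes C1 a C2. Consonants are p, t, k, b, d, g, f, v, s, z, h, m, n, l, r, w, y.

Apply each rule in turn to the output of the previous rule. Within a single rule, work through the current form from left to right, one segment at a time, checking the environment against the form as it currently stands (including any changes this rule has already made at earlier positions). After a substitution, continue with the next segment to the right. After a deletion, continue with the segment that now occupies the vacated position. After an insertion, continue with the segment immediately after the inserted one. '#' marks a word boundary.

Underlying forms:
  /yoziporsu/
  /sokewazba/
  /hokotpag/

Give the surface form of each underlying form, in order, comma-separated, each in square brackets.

[yoziborso], [sogewazba], [hogotpak]

/yoziporsu/:
  A Final Vowel Lowering: [yoziporsu] → [yoziporso]
  B Voicing Between Vowels: [yoziporso] → [yoziborso]
  C Final Obstruent Devoicing: no change — [yoziborso]
  D Cluster Epenthesis: no change — [yoziborso]
/sokewazba/:
  A Final Vowel Lowering: no change — [sokewazba]
  B Voicing Between Vowels: [sokewazba] → [sogewazba]
  C Final Obstruent Devoicing: no change — [sogewazba]
  D Cluster Epenthesis: no change — [sogewazba]
/hokotpag/:
  A Final Vowel Lowering: no change — [hokotpag]
  B Voicing Between Vowels: [hokotpag] → [hogotpag]
  C Final Obstruent Devoicing: [hogotpag] → [hogotpak]
  D Cluster Epenthesis: no change — [hogotpak]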